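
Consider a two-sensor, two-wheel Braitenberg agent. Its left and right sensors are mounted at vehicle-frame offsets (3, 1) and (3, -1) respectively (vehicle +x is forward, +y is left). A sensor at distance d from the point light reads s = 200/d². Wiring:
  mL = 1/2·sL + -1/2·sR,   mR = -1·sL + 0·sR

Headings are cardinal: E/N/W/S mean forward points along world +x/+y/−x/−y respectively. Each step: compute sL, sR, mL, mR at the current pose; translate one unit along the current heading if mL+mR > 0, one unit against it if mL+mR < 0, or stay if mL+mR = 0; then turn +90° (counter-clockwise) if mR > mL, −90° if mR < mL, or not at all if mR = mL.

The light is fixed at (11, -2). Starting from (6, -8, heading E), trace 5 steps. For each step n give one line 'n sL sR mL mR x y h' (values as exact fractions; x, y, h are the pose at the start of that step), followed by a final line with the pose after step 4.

n=0: pose=(6,-8,E); sL=200/29, sR=200/53; mL=2400/1537, mR=-200/29; mL+mR=-8200/1537 → advance -1; mR−mL=-13000/1537 → turn -1·90°
n=1: pose=(5,-8,S); sL=100/53, sR=20/13; mL=120/689, mR=-100/53; mL+mR=-1180/689 → advance -1; mR−mL=-1420/689 → turn -1·90°
n=2: pose=(5,-7,W); sL=200/117, sR=200/97; mL=-2000/11349, mR=-200/117; mL+mR=-21400/11349 → advance -1; mR−mL=-5800/3783 → turn -1·90°
n=3: pose=(6,-7,N); sL=5, sR=10; mL=-5/2, mR=-5; mL+mR=-15/2 → advance -1; mR−mL=-5/2 → turn -1·90°
n=4: pose=(6,-8,E); sL=200/29, sR=200/53; mL=2400/1537, mR=-200/29; mL+mR=-8200/1537 → advance -1; mR−mL=-13000/1537 → turn -1·90°

0 200/29 200/53 2400/1537 -200/29 6 -8 E
1 100/53 20/13 120/689 -100/53 5 -8 S
2 200/117 200/97 -2000/11349 -200/117 5 -7 W
3 5 10 -5/2 -5 6 -7 N
4 200/29 200/53 2400/1537 -200/29 6 -8 E
final 5 -8 S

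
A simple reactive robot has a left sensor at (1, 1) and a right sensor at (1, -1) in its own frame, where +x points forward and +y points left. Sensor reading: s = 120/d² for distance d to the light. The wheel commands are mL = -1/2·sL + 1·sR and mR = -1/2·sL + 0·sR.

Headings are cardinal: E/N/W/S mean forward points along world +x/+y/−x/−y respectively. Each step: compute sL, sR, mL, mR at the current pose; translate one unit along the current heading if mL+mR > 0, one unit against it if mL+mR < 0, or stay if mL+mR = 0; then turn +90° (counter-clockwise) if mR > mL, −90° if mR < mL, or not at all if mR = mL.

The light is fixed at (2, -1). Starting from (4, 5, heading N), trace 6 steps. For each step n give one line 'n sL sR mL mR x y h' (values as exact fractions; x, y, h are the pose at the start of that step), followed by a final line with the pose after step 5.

n=0: pose=(4,5,N); sL=12/5, sR=60/29; mL=126/145, mR=-6/5; mL+mR=-48/145 → advance -1; mR−mL=-60/29 → turn -1·90°
n=1: pose=(4,4,E); sL=8/3, sR=24/5; mL=52/15, mR=-4/3; mL+mR=32/15 → advance +1; mR−mL=-24/5 → turn -1·90°
n=2: pose=(5,4,S); sL=15/4, sR=6; mL=33/8, mR=-15/8; mL+mR=9/4 → advance +1; mR−mL=-6 → turn -1·90°
n=3: pose=(5,3,W); sL=120/13, sR=120/29; mL=-180/377, mR=-60/13; mL+mR=-1920/377 → advance -1; mR−mL=-120/29 → turn -1·90°
n=4: pose=(6,3,N); sL=60/17, sR=12/5; mL=54/85, mR=-30/17; mL+mR=-96/85 → advance -1; mR−mL=-12/5 → turn -1·90°
n=5: pose=(6,2,E); sL=120/41, sR=120/29; mL=3180/1189, mR=-60/41; mL+mR=1440/1189 → advance +1; mR−mL=-120/29 → turn -1·90°

0 12/5 60/29 126/145 -6/5 4 5 N
1 8/3 24/5 52/15 -4/3 4 4 E
2 15/4 6 33/8 -15/8 5 4 S
3 120/13 120/29 -180/377 -60/13 5 3 W
4 60/17 12/5 54/85 -30/17 6 3 N
5 120/41 120/29 3180/1189 -60/41 6 2 E
final 7 2 S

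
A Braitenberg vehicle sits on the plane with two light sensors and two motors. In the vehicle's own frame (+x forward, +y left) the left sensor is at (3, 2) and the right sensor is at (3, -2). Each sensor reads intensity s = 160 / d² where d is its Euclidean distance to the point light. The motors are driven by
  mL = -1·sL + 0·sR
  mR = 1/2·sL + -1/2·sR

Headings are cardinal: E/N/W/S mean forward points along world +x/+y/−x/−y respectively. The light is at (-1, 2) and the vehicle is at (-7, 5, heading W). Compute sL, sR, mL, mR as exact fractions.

left sensor world pos  = (-10, 3); dL² = 82
right sensor world pos = (-10, 7); dR² = 106
sL = 160/82 = 80/41
sR = 160/106 = 80/53
mL = -1·sL + 0·sR = -80/41
mR = 1/2·sL + -1/2·sR = 480/2173

80/41 80/53 -80/41 480/2173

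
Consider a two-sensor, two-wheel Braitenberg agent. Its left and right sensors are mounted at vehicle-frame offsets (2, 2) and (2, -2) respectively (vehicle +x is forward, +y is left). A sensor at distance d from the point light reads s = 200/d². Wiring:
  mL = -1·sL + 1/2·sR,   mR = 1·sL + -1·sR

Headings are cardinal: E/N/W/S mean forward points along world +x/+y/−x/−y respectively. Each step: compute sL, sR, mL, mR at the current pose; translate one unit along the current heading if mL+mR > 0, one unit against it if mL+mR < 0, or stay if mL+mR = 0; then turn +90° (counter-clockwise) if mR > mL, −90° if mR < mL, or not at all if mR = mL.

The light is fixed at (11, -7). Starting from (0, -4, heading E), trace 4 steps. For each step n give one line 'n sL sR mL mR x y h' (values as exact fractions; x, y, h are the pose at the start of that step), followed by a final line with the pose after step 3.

n=0: pose=(0,-4,E); sL=100/53, sR=100/41; mL=-1450/2173, mR=-1200/2173; mL+mR=-50/41 → advance -1; mR−mL=250/2173 → turn +1·90°
n=1: pose=(-1,-4,N); sL=200/221, sR=8/5; mL=-116/1105, mR=-768/1105; mL+mR=-4/5 → advance -1; mR−mL=-652/1105 → turn -1·90°
n=2: pose=(-1,-5,E); sL=50/29, sR=2; mL=-21/29, mR=-8/29; mL+mR=-1 → advance -1; mR−mL=13/29 → turn +1·90°
n=3: pose=(-2,-5,N); sL=200/241, sR=200/137; mL=-3300/33017, mR=-20800/33017; mL+mR=-100/137 → advance -1; mR−mL=-17500/33017 → turn -1·90°

0 100/53 100/41 -1450/2173 -1200/2173 0 -4 E
1 200/221 8/5 -116/1105 -768/1105 -1 -4 N
2 50/29 2 -21/29 -8/29 -1 -5 E
3 200/241 200/137 -3300/33017 -20800/33017 -2 -5 N
final -2 -6 E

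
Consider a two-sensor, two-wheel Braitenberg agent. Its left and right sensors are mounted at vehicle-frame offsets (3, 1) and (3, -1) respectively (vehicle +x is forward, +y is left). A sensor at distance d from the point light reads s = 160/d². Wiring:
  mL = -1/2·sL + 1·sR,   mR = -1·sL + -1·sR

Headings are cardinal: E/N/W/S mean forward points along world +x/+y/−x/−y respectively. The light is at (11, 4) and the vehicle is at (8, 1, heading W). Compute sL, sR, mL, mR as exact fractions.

left sensor world pos  = (5, 0); dL² = 52
right sensor world pos = (5, 2); dR² = 40
sL = 160/52 = 40/13
sR = 160/40 = 4
mL = -1/2·sL + 1·sR = 32/13
mR = -1·sL + -1·sR = -92/13

40/13 4 32/13 -92/13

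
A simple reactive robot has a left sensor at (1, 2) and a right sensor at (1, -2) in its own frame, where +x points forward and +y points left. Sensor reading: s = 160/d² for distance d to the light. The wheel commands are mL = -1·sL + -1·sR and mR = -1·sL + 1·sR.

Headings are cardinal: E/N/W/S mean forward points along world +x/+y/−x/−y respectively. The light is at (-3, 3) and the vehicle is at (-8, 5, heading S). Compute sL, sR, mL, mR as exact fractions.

16 16/5 -96/5 -64/5

left sensor world pos  = (-6, 4); dL² = 10
right sensor world pos = (-10, 4); dR² = 50
sL = 160/10 = 16
sR = 160/50 = 16/5
mL = -1·sL + -1·sR = -96/5
mR = -1·sL + 1·sR = -64/5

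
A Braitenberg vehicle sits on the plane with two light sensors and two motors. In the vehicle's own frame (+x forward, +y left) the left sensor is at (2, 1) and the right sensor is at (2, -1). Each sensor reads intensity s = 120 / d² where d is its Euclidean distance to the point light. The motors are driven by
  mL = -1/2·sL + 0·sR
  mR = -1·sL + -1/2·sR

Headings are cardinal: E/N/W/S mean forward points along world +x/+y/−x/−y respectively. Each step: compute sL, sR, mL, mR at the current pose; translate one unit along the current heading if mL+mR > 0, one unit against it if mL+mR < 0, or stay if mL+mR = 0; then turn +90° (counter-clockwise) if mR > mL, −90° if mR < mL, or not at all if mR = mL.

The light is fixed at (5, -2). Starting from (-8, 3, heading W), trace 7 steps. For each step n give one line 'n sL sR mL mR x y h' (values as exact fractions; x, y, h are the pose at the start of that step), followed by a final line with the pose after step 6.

n=0: pose=(-8,3,W); sL=120/241, sR=40/87; mL=-60/241, mR=-15260/20967; mL+mR=-20480/20967 → advance -1; mR−mL=-10040/20967 → turn -1·90°
n=1: pose=(-7,3,N); sL=60/109, sR=12/17; mL=-30/109, mR=-1674/1853; mL+mR=-2184/1853 → advance -1; mR−mL=-1164/1853 → turn -1·90°
n=2: pose=(-7,2,E); sL=24/25, sR=120/109; mL=-12/25, mR=-4116/2725; mL+mR=-5424/2725 → advance -1; mR−mL=-2808/2725 → turn -1·90°
n=3: pose=(-8,2,S); sL=30/37, sR=3/5; mL=-15/37, mR=-411/370; mL+mR=-561/370 → advance -1; mR−mL=-261/370 → turn -1·90°
n=4: pose=(-8,3,W); sL=120/241, sR=40/87; mL=-60/241, mR=-15260/20967; mL+mR=-20480/20967 → advance -1; mR−mL=-10040/20967 → turn -1·90°
n=5: pose=(-7,3,N); sL=60/109, sR=12/17; mL=-30/109, mR=-1674/1853; mL+mR=-2184/1853 → advance -1; mR−mL=-1164/1853 → turn -1·90°
n=6: pose=(-7,2,E); sL=24/25, sR=120/109; mL=-12/25, mR=-4116/2725; mL+mR=-5424/2725 → advance -1; mR−mL=-2808/2725 → turn -1·90°

0 120/241 40/87 -60/241 -15260/20967 -8 3 W
1 60/109 12/17 -30/109 -1674/1853 -7 3 N
2 24/25 120/109 -12/25 -4116/2725 -7 2 E
3 30/37 3/5 -15/37 -411/370 -8 2 S
4 120/241 40/87 -60/241 -15260/20967 -8 3 W
5 60/109 12/17 -30/109 -1674/1853 -7 3 N
6 24/25 120/109 -12/25 -4116/2725 -7 2 E
final -8 2 S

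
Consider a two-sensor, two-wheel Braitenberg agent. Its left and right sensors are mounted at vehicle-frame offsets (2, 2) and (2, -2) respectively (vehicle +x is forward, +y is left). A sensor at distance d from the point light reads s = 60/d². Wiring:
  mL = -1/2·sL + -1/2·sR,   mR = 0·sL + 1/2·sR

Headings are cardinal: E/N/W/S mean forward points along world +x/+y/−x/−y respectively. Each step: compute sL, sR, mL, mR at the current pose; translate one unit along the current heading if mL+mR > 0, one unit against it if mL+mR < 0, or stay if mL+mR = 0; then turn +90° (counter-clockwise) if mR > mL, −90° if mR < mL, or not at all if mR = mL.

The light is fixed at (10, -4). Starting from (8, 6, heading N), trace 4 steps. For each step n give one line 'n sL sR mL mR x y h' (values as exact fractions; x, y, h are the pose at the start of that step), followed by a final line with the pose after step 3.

n=0: pose=(8,6,N); sL=3/8, sR=5/12; mL=-19/48, mR=5/24; mL+mR=-3/16 → advance -1; mR−mL=29/48 → turn +1·90°
n=1: pose=(8,5,W); sL=12/13, sR=60/137; mL=-1212/1781, mR=30/137; mL+mR=-6/13 → advance -1; mR−mL=1602/1781 → turn +1·90°
n=2: pose=(9,5,S); sL=6/5, sR=30/29; mL=-162/145, mR=15/29; mL+mR=-3/5 → advance -1; mR−mL=237/145 → turn +1·90°
n=3: pose=(9,6,E); sL=12/29, sR=12/13; mL=-252/377, mR=6/13; mL+mR=-6/29 → advance -1; mR−mL=426/377 → turn +1·90°

0 3/8 5/12 -19/48 5/24 8 6 N
1 12/13 60/137 -1212/1781 30/137 8 5 W
2 6/5 30/29 -162/145 15/29 9 5 S
3 12/29 12/13 -252/377 6/13 9 6 E
final 8 6 N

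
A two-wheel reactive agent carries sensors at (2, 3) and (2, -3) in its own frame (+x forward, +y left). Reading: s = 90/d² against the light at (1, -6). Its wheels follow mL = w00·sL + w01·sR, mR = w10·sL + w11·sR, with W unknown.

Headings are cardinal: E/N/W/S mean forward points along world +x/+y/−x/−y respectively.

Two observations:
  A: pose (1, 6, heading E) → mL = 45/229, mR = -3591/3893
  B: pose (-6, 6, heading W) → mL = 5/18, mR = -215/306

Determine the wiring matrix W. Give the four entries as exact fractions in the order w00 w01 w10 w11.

1/2 0 -1 -1/2

obs A: pose=(1,6,E) → sL=90/229, sR=18/17, mL=45/229, mR=-3591/3893
obs B: pose=(-6,6,W) → sL=5/9, sR=5/17, mL=5/18, mR=-215/306
sensor matrix S = [[90/229, 18/17], [5/9, 5/17]]; det S = -1840/3893
solve [mL_A; mL_B] = S·[w00; w01] and [mR_A; mR_B] = S·[w10; w11]:
  w00 = 1/2, w01 = 0, w10 = -1, w11 = -1/2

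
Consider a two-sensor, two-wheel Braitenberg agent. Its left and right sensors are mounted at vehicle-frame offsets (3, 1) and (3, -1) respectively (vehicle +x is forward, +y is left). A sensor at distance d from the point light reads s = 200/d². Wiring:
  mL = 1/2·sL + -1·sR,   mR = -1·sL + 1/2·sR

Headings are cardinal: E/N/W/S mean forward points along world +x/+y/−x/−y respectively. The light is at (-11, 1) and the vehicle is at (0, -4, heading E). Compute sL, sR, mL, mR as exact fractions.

left sensor world pos  = (3, -3); dL² = 212
right sensor world pos = (3, -5); dR² = 232
sL = 200/212 = 50/53
sR = 200/232 = 25/29
mL = 1/2·sL + -1·sR = -600/1537
mR = -1·sL + 1/2·sR = -1575/3074

50/53 25/29 -600/1537 -1575/3074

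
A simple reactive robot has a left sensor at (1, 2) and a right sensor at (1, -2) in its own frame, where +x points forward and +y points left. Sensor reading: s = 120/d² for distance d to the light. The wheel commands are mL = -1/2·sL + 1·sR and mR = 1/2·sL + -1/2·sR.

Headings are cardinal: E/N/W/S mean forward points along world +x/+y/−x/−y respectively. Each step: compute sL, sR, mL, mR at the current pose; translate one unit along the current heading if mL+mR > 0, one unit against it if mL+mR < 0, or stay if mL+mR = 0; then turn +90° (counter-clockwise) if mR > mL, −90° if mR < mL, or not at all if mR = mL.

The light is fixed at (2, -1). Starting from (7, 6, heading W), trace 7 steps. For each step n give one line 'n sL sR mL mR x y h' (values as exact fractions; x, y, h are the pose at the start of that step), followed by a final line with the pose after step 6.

0 120/41 120/97 -900/3977 3360/3977 7 6 W
1 5/3 3 13/6 -2/3 6 6 S
2 24/5 120/73 -276/365 576/365 6 5 W
3 12/5 60/13 222/65 -72/65 5 5 S
4 120/13 120/53 -1620/689 2400/689 5 4 W
5 15/4 15/2 45/8 -15/8 4 4 S
6 24 120/37 -324/37 384/37 4 3 W
final 3 3 S

n=0: pose=(7,6,W); sL=120/41, sR=120/97; mL=-900/3977, mR=3360/3977; mL+mR=60/97 → advance +1; mR−mL=4260/3977 → turn +1·90°
n=1: pose=(6,6,S); sL=5/3, sR=3; mL=13/6, mR=-2/3; mL+mR=3/2 → advance +1; mR−mL=-17/6 → turn -1·90°
n=2: pose=(6,5,W); sL=24/5, sR=120/73; mL=-276/365, mR=576/365; mL+mR=60/73 → advance +1; mR−mL=852/365 → turn +1·90°
n=3: pose=(5,5,S); sL=12/5, sR=60/13; mL=222/65, mR=-72/65; mL+mR=30/13 → advance +1; mR−mL=-294/65 → turn -1·90°
n=4: pose=(5,4,W); sL=120/13, sR=120/53; mL=-1620/689, mR=2400/689; mL+mR=60/53 → advance +1; mR−mL=4020/689 → turn +1·90°
n=5: pose=(4,4,S); sL=15/4, sR=15/2; mL=45/8, mR=-15/8; mL+mR=15/4 → advance +1; mR−mL=-15/2 → turn -1·90°
n=6: pose=(4,3,W); sL=24, sR=120/37; mL=-324/37, mR=384/37; mL+mR=60/37 → advance +1; mR−mL=708/37 → turn +1·90°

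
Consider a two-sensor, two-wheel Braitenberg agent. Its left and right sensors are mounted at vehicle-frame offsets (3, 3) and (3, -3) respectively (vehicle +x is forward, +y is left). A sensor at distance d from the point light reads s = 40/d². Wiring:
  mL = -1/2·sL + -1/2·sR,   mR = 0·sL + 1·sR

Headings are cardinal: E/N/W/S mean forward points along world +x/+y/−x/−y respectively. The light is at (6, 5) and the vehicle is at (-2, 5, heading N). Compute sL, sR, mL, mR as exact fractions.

4/13 20/17 -164/221 20/17

left sensor world pos  = (-5, 8); dL² = 130
right sensor world pos = (1, 8); dR² = 34
sL = 40/130 = 4/13
sR = 40/34 = 20/17
mL = -1/2·sL + -1/2·sR = -164/221
mR = 0·sL + 1·sR = 20/17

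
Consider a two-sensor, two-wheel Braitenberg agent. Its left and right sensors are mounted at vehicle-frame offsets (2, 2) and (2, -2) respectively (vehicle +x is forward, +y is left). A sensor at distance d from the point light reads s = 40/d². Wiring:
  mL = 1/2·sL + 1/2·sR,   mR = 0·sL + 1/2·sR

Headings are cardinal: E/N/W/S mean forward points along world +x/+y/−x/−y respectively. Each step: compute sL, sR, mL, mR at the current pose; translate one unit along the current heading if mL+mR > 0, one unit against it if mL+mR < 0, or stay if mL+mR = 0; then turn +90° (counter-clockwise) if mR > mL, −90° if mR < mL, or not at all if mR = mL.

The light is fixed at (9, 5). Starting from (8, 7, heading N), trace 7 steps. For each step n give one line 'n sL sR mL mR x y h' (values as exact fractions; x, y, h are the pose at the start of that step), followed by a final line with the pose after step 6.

n=0: pose=(8,7,N); sL=8/5, sR=40/17; mL=168/85, mR=20/17; mL+mR=268/85 → advance +1; mR−mL=-4/5 → turn -1·90°
n=1: pose=(8,8,E); sL=20/13, sR=20; mL=140/13, mR=10; mL+mR=270/13 → advance +1; mR−mL=-10/13 → turn -1·90°
n=2: pose=(9,8,S); sL=8, sR=8; mL=8, mR=4; mL+mR=12 → advance +1; mR−mL=-4 → turn -1·90°
n=3: pose=(9,7,W); sL=10, sR=2; mL=6, mR=1; mL+mR=7 → advance +1; mR−mL=-5 → turn -1·90°
n=4: pose=(8,7,N); sL=8/5, sR=40/17; mL=168/85, mR=20/17; mL+mR=268/85 → advance +1; mR−mL=-4/5 → turn -1·90°
n=5: pose=(8,8,E); sL=20/13, sR=20; mL=140/13, mR=10; mL+mR=270/13 → advance +1; mR−mL=-10/13 → turn -1·90°
n=6: pose=(9,8,S); sL=8, sR=8; mL=8, mR=4; mL+mR=12 → advance +1; mR−mL=-4 → turn -1·90°

0 8/5 40/17 168/85 20/17 8 7 N
1 20/13 20 140/13 10 8 8 E
2 8 8 8 4 9 8 S
3 10 2 6 1 9 7 W
4 8/5 40/17 168/85 20/17 8 7 N
5 20/13 20 140/13 10 8 8 E
6 8 8 8 4 9 8 S
final 9 7 W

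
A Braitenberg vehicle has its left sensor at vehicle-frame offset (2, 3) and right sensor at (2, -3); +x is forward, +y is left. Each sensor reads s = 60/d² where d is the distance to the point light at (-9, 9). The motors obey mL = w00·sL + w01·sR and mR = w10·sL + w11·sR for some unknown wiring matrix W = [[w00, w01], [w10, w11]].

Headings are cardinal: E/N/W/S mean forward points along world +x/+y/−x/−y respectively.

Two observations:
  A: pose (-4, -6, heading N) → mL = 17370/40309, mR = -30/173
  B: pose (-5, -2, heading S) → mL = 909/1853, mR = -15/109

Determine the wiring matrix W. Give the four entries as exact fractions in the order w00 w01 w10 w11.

1/2 1 -1/2 0

obs A: pose=(-4,-6,N) → sL=60/173, sR=60/233, mL=17370/40309, mR=-30/173
obs B: pose=(-5,-2,S) → sL=30/109, sR=6/17, mL=909/1853, mR=-15/109
sensor matrix S = [[60/173, 60/233], [30/109, 6/17]]; det S = 3849120/74692577
solve [mL_A; mL_B] = S·[w00; w01] and [mR_A; mR_B] = S·[w10; w11]:
  w00 = 1/2, w01 = 1, w10 = -1/2, w11 = 0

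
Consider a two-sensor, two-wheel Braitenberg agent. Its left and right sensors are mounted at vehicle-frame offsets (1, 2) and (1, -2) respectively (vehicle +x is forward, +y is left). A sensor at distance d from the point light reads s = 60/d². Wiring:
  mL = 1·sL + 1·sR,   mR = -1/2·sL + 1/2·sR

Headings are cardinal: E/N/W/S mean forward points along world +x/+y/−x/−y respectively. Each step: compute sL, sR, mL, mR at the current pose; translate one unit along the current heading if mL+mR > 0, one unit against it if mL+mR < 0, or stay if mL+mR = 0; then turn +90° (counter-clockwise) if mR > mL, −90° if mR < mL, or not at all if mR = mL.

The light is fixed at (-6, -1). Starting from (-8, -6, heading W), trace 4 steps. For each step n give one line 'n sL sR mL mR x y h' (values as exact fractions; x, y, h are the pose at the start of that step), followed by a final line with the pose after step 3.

0 30/29 10/3 380/87 100/87 -8 -6 W
1 60/41 60/17 3480/697 720/697 -9 -6 N
2 15/2 3/2 9 -3 -9 -5 E
3 12/5 60/41 792/205 -96/205 -8 -5 S
final -8 -6 W

n=0: pose=(-8,-6,W); sL=30/29, sR=10/3; mL=380/87, mR=100/87; mL+mR=160/29 → advance +1; mR−mL=-280/87 → turn -1·90°
n=1: pose=(-9,-6,N); sL=60/41, sR=60/17; mL=3480/697, mR=720/697; mL+mR=4200/697 → advance +1; mR−mL=-2760/697 → turn -1·90°
n=2: pose=(-9,-5,E); sL=15/2, sR=3/2; mL=9, mR=-3; mL+mR=6 → advance +1; mR−mL=-12 → turn -1·90°
n=3: pose=(-8,-5,S); sL=12/5, sR=60/41; mL=792/205, mR=-96/205; mL+mR=696/205 → advance +1; mR−mL=-888/205 → turn -1·90°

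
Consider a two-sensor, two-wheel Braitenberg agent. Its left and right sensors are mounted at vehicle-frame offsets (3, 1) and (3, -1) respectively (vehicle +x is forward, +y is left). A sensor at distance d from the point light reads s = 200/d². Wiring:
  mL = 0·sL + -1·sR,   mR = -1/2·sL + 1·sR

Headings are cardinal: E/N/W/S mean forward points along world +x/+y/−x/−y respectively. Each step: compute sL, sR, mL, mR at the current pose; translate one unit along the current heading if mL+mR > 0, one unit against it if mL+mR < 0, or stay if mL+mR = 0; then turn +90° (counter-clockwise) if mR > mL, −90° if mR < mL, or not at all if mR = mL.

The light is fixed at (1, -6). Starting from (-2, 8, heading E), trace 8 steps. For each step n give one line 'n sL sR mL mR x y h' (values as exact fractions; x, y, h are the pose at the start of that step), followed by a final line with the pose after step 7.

n=0: pose=(-2,8,E); sL=8/9, sR=200/169; mL=-200/169, mR=1124/1521; mL+mR=-4/9 → advance -1; mR−mL=2924/1521 → turn +1·90°
n=1: pose=(-3,8,N); sL=100/157, sR=100/149; mL=-100/149, mR=8250/23393; mL+mR=-50/157 → advance -1; mR−mL=23950/23393 → turn +1·90°
n=2: pose=(-3,7,W); sL=200/193, sR=40/49; mL=-40/49, mR=2820/9457; mL+mR=-100/193 → advance -1; mR−mL=10540/9457 → turn +1·90°
n=3: pose=(-2,7,S); sL=25/13, sR=50/29; mL=-50/29, mR=575/754; mL+mR=-25/26 → advance -1; mR−mL=1875/754 → turn +1·90°
n=4: pose=(-2,8,E); sL=8/9, sR=200/169; mL=-200/169, mR=1124/1521; mL+mR=-4/9 → advance -1; mR−mL=2924/1521 → turn +1·90°
n=5: pose=(-3,8,N); sL=100/157, sR=100/149; mL=-100/149, mR=8250/23393; mL+mR=-50/157 → advance -1; mR−mL=23950/23393 → turn +1·90°
n=6: pose=(-3,7,W); sL=200/193, sR=40/49; mL=-40/49, mR=2820/9457; mL+mR=-100/193 → advance -1; mR−mL=10540/9457 → turn +1·90°
n=7: pose=(-2,7,S); sL=25/13, sR=50/29; mL=-50/29, mR=575/754; mL+mR=-25/26 → advance -1; mR−mL=1875/754 → turn +1·90°

0 8/9 200/169 -200/169 1124/1521 -2 8 E
1 100/157 100/149 -100/149 8250/23393 -3 8 N
2 200/193 40/49 -40/49 2820/9457 -3 7 W
3 25/13 50/29 -50/29 575/754 -2 7 S
4 8/9 200/169 -200/169 1124/1521 -2 8 E
5 100/157 100/149 -100/149 8250/23393 -3 8 N
6 200/193 40/49 -40/49 2820/9457 -3 7 W
7 25/13 50/29 -50/29 575/754 -2 7 S
final -2 8 E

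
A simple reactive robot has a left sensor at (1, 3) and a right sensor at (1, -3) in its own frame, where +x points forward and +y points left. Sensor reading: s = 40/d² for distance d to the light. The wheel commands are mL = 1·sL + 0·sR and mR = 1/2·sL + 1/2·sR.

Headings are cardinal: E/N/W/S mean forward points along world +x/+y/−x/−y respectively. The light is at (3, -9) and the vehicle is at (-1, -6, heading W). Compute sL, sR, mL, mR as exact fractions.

left sensor world pos  = (-2, -9); dL² = 25
right sensor world pos = (-2, -3); dR² = 61
sL = 40/25 = 8/5
sR = 40/61 = 40/61
mL = 1·sL + 0·sR = 8/5
mR = 1/2·sL + 1/2·sR = 344/305

8/5 40/61 8/5 344/305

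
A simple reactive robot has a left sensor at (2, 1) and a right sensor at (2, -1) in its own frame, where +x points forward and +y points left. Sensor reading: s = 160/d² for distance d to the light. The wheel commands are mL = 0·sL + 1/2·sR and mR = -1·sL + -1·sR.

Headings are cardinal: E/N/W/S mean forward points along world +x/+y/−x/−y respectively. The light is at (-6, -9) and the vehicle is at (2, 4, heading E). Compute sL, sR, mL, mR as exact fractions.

left sensor world pos  = (4, 5); dL² = 296
right sensor world pos = (4, 3); dR² = 244
sL = 160/296 = 20/37
sR = 160/244 = 40/61
mL = 0·sL + 1/2·sR = 20/61
mR = -1·sL + -1·sR = -2700/2257

20/37 40/61 20/61 -2700/2257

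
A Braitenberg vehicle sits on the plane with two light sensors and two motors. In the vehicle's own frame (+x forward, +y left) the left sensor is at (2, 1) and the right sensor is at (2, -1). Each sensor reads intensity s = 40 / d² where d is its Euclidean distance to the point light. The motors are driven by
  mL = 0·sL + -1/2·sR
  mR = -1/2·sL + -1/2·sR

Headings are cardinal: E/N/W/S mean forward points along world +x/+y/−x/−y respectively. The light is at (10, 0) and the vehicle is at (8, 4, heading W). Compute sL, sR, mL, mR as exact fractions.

8/5 40/41 -20/41 -264/205

left sensor world pos  = (6, 3); dL² = 25
right sensor world pos = (6, 5); dR² = 41
sL = 40/25 = 8/5
sR = 40/41 = 40/41
mL = 0·sL + -1/2·sR = -20/41
mR = -1/2·sL + -1/2·sR = -264/205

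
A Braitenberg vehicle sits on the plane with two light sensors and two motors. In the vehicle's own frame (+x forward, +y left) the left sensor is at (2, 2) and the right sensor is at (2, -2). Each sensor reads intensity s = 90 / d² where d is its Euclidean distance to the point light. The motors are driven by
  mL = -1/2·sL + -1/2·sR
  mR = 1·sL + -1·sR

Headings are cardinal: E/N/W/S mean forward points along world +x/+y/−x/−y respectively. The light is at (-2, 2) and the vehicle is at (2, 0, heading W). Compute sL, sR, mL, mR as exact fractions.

9/2 45/2 -27/2 -18

left sensor world pos  = (0, -2); dL² = 20
right sensor world pos = (0, 2); dR² = 4
sL = 90/20 = 9/2
sR = 90/4 = 45/2
mL = -1/2·sL + -1/2·sR = -27/2
mR = 1·sL + -1·sR = -18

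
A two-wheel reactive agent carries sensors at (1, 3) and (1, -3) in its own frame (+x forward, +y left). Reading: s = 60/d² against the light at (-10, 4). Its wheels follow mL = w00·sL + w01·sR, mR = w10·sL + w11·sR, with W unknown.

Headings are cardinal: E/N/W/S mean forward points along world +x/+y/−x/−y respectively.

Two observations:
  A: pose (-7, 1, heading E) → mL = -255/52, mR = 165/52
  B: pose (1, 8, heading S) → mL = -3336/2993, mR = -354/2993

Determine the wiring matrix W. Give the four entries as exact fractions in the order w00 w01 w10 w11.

-1 -1 1 -1/2

obs A: pose=(-7,1,E) → sL=15/4, sR=15/13, mL=-255/52, mR=165/52
obs B: pose=(1,8,S) → sL=12/41, sR=60/73, mL=-3336/2993, mR=-354/2993
sensor matrix S = [[15/4, 15/13], [12/41, 60/73]]; det S = 106785/38909
solve [mL_A; mL_B] = S·[w00; w01] and [mR_A; mR_B] = S·[w10; w11]:
  w00 = -1, w01 = -1, w10 = 1, w11 = -1/2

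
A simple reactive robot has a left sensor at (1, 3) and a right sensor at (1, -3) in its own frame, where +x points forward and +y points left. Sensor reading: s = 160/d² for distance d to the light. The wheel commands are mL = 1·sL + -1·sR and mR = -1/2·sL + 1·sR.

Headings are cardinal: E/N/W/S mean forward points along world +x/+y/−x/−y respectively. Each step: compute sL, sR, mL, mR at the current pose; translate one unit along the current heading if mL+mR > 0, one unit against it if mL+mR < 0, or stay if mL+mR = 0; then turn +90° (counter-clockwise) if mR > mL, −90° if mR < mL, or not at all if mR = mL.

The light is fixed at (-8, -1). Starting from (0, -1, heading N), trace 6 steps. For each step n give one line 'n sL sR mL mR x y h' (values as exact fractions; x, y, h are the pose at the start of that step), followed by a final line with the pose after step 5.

0 80/13 80/61 3840/793 -1400/793 0 -1 N
1 160/97 32/17 -384/1649 1744/1649 0 0 E
2 4 40/37 108/37 -34/37 1 0 N
3 32/25 160/101 -768/2525 2384/2525 1 1 E
4 80/29 80/89 4800/2581 -1240/2581 2 1 N
5 160/157 160/121 -5760/18997 15440/18997 2 2 E
final 3 2 N

n=0: pose=(0,-1,N); sL=80/13, sR=80/61; mL=3840/793, mR=-1400/793; mL+mR=40/13 → advance +1; mR−mL=-5240/793 → turn -1·90°
n=1: pose=(0,0,E); sL=160/97, sR=32/17; mL=-384/1649, mR=1744/1649; mL+mR=80/97 → advance +1; mR−mL=2128/1649 → turn +1·90°
n=2: pose=(1,0,N); sL=4, sR=40/37; mL=108/37, mR=-34/37; mL+mR=2 → advance +1; mR−mL=-142/37 → turn -1·90°
n=3: pose=(1,1,E); sL=32/25, sR=160/101; mL=-768/2525, mR=2384/2525; mL+mR=16/25 → advance +1; mR−mL=3152/2525 → turn +1·90°
n=4: pose=(2,1,N); sL=80/29, sR=80/89; mL=4800/2581, mR=-1240/2581; mL+mR=40/29 → advance +1; mR−mL=-6040/2581 → turn -1·90°
n=5: pose=(2,2,E); sL=160/157, sR=160/121; mL=-5760/18997, mR=15440/18997; mL+mR=80/157 → advance +1; mR−mL=21200/18997 → turn +1·90°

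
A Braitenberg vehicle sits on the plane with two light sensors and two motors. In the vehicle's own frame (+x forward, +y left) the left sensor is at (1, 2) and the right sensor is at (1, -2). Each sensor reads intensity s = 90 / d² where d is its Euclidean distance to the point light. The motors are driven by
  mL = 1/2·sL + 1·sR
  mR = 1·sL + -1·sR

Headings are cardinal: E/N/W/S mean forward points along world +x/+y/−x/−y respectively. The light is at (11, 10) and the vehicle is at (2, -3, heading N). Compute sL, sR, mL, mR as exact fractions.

left sensor world pos  = (0, -2); dL² = 265
right sensor world pos = (4, -2); dR² = 193
sL = 90/265 = 18/53
sR = 90/193 = 90/193
mL = 1/2·sL + 1·sR = 6507/10229
mR = 1·sL + -1·sR = -1296/10229

18/53 90/193 6507/10229 -1296/10229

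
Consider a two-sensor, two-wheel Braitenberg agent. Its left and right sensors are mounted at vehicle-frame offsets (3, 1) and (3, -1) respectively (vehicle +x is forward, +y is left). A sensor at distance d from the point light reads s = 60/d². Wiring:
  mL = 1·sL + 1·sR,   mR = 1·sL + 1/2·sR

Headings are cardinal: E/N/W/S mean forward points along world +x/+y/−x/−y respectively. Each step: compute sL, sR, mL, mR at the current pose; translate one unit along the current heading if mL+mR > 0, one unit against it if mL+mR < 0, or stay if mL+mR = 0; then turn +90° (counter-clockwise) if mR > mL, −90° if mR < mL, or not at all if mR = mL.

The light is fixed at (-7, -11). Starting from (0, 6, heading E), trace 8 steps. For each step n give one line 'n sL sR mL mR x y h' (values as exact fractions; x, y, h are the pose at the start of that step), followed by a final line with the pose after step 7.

n=0: pose=(0,6,E); sL=15/106, sR=15/89; mL=2925/9434, mR=1065/4717; mL+mR=5055/9434 → advance +1; mR−mL=-15/178 → turn -1·90°
n=1: pose=(1,6,S); sL=60/277, sR=12/49; mL=6264/13573, mR=4602/13573; mL+mR=10866/13573 → advance +1; mR−mL=-6/49 → turn -1·90°
n=2: pose=(1,5,W); sL=6/25, sR=30/157; mL=1692/3925, mR=1317/3925; mL+mR=3009/3925 → advance +1; mR−mL=-15/157 → turn -1·90°
n=3: pose=(0,5,N); sL=60/397, sR=12/85; mL=9864/33745, mR=7482/33745; mL+mR=17346/33745 → advance +1; mR−mL=-6/85 → turn -1·90°
n=4: pose=(0,6,E); sL=15/106, sR=15/89; mL=2925/9434, mR=1065/4717; mL+mR=5055/9434 → advance +1; mR−mL=-15/178 → turn -1·90°
n=5: pose=(1,6,S); sL=60/277, sR=12/49; mL=6264/13573, mR=4602/13573; mL+mR=10866/13573 → advance +1; mR−mL=-6/49 → turn -1·90°
n=6: pose=(1,5,W); sL=6/25, sR=30/157; mL=1692/3925, mR=1317/3925; mL+mR=3009/3925 → advance +1; mR−mL=-15/157 → turn -1·90°
n=7: pose=(0,5,N); sL=60/397, sR=12/85; mL=9864/33745, mR=7482/33745; mL+mR=17346/33745 → advance +1; mR−mL=-6/85 → turn -1·90°

0 15/106 15/89 2925/9434 1065/4717 0 6 E
1 60/277 12/49 6264/13573 4602/13573 1 6 S
2 6/25 30/157 1692/3925 1317/3925 1 5 W
3 60/397 12/85 9864/33745 7482/33745 0 5 N
4 15/106 15/89 2925/9434 1065/4717 0 6 E
5 60/277 12/49 6264/13573 4602/13573 1 6 S
6 6/25 30/157 1692/3925 1317/3925 1 5 W
7 60/397 12/85 9864/33745 7482/33745 0 5 N
final 0 6 E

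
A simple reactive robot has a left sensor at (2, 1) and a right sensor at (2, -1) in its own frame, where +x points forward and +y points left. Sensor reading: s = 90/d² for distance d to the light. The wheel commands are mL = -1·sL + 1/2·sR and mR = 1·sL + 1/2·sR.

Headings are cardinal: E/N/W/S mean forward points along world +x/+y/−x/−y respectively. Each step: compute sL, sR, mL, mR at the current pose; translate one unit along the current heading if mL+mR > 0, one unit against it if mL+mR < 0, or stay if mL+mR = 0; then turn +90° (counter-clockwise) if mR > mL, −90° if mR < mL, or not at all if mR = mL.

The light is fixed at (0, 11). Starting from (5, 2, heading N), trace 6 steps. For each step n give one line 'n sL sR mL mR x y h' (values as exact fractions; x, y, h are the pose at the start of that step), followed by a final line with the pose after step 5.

0 18/13 18/17 -189/221 423/221 5 2 N
1 1 45/29 -13/58 103/58 5 3 W
2 18/25 90/109 -837/2725 3087/2725 4 3 S
3 9/10 45/68 -387/680 837/680 4 2 E
4 18/13 18/17 -189/221 423/221 5 2 N
5 1 45/29 -13/58 103/58 5 3 W
final 4 3 S

n=0: pose=(5,2,N); sL=18/13, sR=18/17; mL=-189/221, mR=423/221; mL+mR=18/17 → advance +1; mR−mL=36/13 → turn +1·90°
n=1: pose=(5,3,W); sL=1, sR=45/29; mL=-13/58, mR=103/58; mL+mR=45/29 → advance +1; mR−mL=2 → turn +1·90°
n=2: pose=(4,3,S); sL=18/25, sR=90/109; mL=-837/2725, mR=3087/2725; mL+mR=90/109 → advance +1; mR−mL=36/25 → turn +1·90°
n=3: pose=(4,2,E); sL=9/10, sR=45/68; mL=-387/680, mR=837/680; mL+mR=45/68 → advance +1; mR−mL=9/5 → turn +1·90°
n=4: pose=(5,2,N); sL=18/13, sR=18/17; mL=-189/221, mR=423/221; mL+mR=18/17 → advance +1; mR−mL=36/13 → turn +1·90°
n=5: pose=(5,3,W); sL=1, sR=45/29; mL=-13/58, mR=103/58; mL+mR=45/29 → advance +1; mR−mL=2 → turn +1·90°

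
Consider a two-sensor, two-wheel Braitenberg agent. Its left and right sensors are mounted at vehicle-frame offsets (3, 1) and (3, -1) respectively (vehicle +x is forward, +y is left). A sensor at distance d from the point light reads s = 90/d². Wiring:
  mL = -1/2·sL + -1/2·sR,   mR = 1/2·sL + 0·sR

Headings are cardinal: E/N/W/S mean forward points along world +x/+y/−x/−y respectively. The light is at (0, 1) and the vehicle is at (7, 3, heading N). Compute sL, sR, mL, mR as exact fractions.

left sensor world pos  = (6, 6); dL² = 61
right sensor world pos = (8, 6); dR² = 89
sL = 90/61 = 90/61
sR = 90/89 = 90/89
mL = -1/2·sL + -1/2·sR = -6750/5429
mR = 1/2·sL + 0·sR = 45/61

90/61 90/89 -6750/5429 45/61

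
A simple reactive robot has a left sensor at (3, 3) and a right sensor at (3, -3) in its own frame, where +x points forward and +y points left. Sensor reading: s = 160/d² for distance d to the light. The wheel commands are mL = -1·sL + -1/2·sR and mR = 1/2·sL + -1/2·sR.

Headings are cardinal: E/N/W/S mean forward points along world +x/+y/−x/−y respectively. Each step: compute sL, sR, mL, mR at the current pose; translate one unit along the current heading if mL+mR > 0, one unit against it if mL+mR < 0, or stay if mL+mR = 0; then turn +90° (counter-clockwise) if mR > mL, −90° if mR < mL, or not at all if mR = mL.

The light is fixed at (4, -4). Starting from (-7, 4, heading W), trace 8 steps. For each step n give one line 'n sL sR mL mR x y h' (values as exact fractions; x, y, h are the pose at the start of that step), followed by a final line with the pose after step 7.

n=0: pose=(-7,4,W); sL=160/221, sR=160/317; mL=-68400/70057, mR=7680/70057; mL+mR=-60720/70057 → advance -1; mR−mL=240/221 → turn +1·90°
n=1: pose=(-6,4,S); sL=80/37, sR=80/97; mL=-9240/3589, mR=2400/3589; mL+mR=-6840/3589 → advance -1; mR−mL=120/37 → turn +1·90°
n=2: pose=(-6,5,E); sL=160/193, sR=32/17; mL=-5808/3281, mR=-1728/3281; mL+mR=-7536/3281 → advance -1; mR−mL=240/193 → turn +1·90°
n=3: pose=(-7,5,N); sL=8/17, sR=10/13; mL=-189/221, mR=-33/221; mL+mR=-222/221 → advance -1; mR−mL=12/17 → turn +1·90°
n=4: pose=(-7,4,W); sL=160/221, sR=160/317; mL=-68400/70057, mR=7680/70057; mL+mR=-60720/70057 → advance -1; mR−mL=240/221 → turn +1·90°
n=5: pose=(-6,4,S); sL=80/37, sR=80/97; mL=-9240/3589, mR=2400/3589; mL+mR=-6840/3589 → advance -1; mR−mL=120/37 → turn +1·90°
n=6: pose=(-6,5,E); sL=160/193, sR=32/17; mL=-5808/3281, mR=-1728/3281; mL+mR=-7536/3281 → advance -1; mR−mL=240/193 → turn +1·90°
n=7: pose=(-7,5,N); sL=8/17, sR=10/13; mL=-189/221, mR=-33/221; mL+mR=-222/221 → advance -1; mR−mL=12/17 → turn +1·90°

0 160/221 160/317 -68400/70057 7680/70057 -7 4 W
1 80/37 80/97 -9240/3589 2400/3589 -6 4 S
2 160/193 32/17 -5808/3281 -1728/3281 -6 5 E
3 8/17 10/13 -189/221 -33/221 -7 5 N
4 160/221 160/317 -68400/70057 7680/70057 -7 4 W
5 80/37 80/97 -9240/3589 2400/3589 -6 4 S
6 160/193 32/17 -5808/3281 -1728/3281 -6 5 E
7 8/17 10/13 -189/221 -33/221 -7 5 N
final -7 4 W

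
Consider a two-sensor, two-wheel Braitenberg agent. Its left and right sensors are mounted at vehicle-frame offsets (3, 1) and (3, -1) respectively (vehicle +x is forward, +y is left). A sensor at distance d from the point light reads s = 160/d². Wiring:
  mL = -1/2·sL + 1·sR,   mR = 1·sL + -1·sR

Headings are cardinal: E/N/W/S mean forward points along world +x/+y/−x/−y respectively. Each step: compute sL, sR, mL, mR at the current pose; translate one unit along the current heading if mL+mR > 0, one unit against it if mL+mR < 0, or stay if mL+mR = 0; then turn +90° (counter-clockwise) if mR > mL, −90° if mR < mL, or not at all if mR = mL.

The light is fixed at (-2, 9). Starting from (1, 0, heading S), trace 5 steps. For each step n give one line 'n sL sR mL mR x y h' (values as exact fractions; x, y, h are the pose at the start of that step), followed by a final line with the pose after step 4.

n=0: pose=(1,0,S); sL=1, sR=40/37; mL=43/74, mR=-3/37; mL+mR=1/2 → advance +1; mR−mL=-49/74 → turn -1·90°
n=1: pose=(1,-1,W); sL=160/121, sR=160/81; mL=12880/9801, mR=-6400/9801; mL+mR=80/121 → advance +1; mR−mL=-19280/9801 → turn -1·90°
n=2: pose=(0,-1,N); sL=16/5, sR=80/29; mL=168/145, mR=64/145; mL+mR=8/5 → advance +1; mR−mL=-104/145 → turn -1·90°
n=3: pose=(0,0,E); sL=160/89, sR=32/25; mL=848/2225, mR=1152/2225; mL+mR=80/89 → advance +1; mR−mL=304/2225 → turn +1·90°
n=4: pose=(1,0,N); sL=4, sR=40/13; mL=14/13, mR=12/13; mL+mR=2 → advance +1; mR−mL=-2/13 → turn -1·90°

0 1 40/37 43/74 -3/37 1 0 S
1 160/121 160/81 12880/9801 -6400/9801 1 -1 W
2 16/5 80/29 168/145 64/145 0 -1 N
3 160/89 32/25 848/2225 1152/2225 0 0 E
4 4 40/13 14/13 12/13 1 0 N
final 1 1 E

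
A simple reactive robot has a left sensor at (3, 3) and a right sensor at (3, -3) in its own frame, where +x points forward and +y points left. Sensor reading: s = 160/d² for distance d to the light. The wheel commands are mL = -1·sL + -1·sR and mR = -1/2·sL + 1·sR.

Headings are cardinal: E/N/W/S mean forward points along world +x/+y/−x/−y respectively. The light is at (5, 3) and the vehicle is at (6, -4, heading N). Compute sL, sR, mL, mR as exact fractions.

8 5 -13 1

left sensor world pos  = (3, -1); dL² = 20
right sensor world pos = (9, -1); dR² = 32
sL = 160/20 = 8
sR = 160/32 = 5
mL = -1·sL + -1·sR = -13
mR = -1/2·sL + 1·sR = 1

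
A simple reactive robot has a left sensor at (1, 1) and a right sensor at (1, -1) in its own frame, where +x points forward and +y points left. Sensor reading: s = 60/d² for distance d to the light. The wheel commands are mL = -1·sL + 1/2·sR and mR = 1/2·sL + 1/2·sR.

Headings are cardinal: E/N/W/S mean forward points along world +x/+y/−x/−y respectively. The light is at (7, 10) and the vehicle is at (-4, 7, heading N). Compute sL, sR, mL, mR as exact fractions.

15/37 15/26 -225/1924 945/1924

left sensor world pos  = (-5, 8); dL² = 148
right sensor world pos = (-3, 8); dR² = 104
sL = 60/148 = 15/37
sR = 60/104 = 15/26
mL = -1·sL + 1/2·sR = -225/1924
mR = 1/2·sL + 1/2·sR = 945/1924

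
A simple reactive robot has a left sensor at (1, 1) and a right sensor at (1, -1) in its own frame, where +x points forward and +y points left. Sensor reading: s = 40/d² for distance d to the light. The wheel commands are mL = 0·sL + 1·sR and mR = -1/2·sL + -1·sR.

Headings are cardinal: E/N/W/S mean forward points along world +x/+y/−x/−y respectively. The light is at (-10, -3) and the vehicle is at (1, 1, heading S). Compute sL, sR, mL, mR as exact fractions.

left sensor world pos  = (2, 0); dL² = 153
right sensor world pos = (0, 0); dR² = 109
sL = 40/153 = 40/153
sR = 40/109 = 40/109
mL = 0·sL + 1·sR = 40/109
mR = -1/2·sL + -1·sR = -8300/16677

40/153 40/109 40/109 -8300/16677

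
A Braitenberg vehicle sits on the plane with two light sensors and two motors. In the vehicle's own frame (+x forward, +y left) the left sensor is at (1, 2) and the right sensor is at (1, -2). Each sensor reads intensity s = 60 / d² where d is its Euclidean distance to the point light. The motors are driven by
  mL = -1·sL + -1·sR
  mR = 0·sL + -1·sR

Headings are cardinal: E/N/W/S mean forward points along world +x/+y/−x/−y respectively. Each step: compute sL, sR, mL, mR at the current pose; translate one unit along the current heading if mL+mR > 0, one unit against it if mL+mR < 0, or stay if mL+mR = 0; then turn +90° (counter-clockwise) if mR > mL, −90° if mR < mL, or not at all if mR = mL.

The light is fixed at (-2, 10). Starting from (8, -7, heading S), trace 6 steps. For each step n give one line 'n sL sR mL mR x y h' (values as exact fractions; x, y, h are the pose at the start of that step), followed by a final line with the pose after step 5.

n=0: pose=(8,-7,S); sL=5/39, sR=15/97; mL=-1070/3783, mR=-15/97; mL+mR=-1655/3783 → advance -1; mR−mL=5/39 → turn +1·90°
n=1: pose=(8,-6,E); sL=60/317, sR=12/89; mL=-9144/28213, mR=-12/89; mL+mR=-12948/28213 → advance -1; mR−mL=60/317 → turn +1·90°
n=2: pose=(7,-6,N); sL=30/137, sR=30/173; mL=-9300/23701, mR=-30/173; mL+mR=-13410/23701 → advance -1; mR−mL=30/137 → turn +1·90°
n=3: pose=(7,-7,W); sL=12/85, sR=60/289; mL=-504/1445, mR=-60/289; mL+mR=-804/1445 → advance -1; mR−mL=12/85 → turn +1·90°
n=4: pose=(8,-7,S); sL=5/39, sR=15/97; mL=-1070/3783, mR=-15/97; mL+mR=-1655/3783 → advance -1; mR−mL=5/39 → turn +1·90°
n=5: pose=(8,-6,E); sL=60/317, sR=12/89; mL=-9144/28213, mR=-12/89; mL+mR=-12948/28213 → advance -1; mR−mL=60/317 → turn +1·90°

0 5/39 15/97 -1070/3783 -15/97 8 -7 S
1 60/317 12/89 -9144/28213 -12/89 8 -6 E
2 30/137 30/173 -9300/23701 -30/173 7 -6 N
3 12/85 60/289 -504/1445 -60/289 7 -7 W
4 5/39 15/97 -1070/3783 -15/97 8 -7 S
5 60/317 12/89 -9144/28213 -12/89 8 -6 E
final 7 -6 N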